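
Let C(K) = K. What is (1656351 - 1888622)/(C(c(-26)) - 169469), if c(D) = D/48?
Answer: 5574504/4067269 ≈ 1.3706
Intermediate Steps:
c(D) = D/48 (c(D) = D*(1/48) = D/48)
(1656351 - 1888622)/(C(c(-26)) - 169469) = (1656351 - 1888622)/((1/48)*(-26) - 169469) = -232271/(-13/24 - 169469) = -232271/(-4067269/24) = -232271*(-24/4067269) = 5574504/4067269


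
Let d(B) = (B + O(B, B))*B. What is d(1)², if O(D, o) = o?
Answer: 4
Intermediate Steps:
d(B) = 2*B² (d(B) = (B + B)*B = (2*B)*B = 2*B²)
d(1)² = (2*1²)² = (2*1)² = 2² = 4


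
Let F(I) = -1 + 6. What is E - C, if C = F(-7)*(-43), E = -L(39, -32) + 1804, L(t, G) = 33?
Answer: 1986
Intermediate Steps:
F(I) = 5
E = 1771 (E = -1*33 + 1804 = -33 + 1804 = 1771)
C = -215 (C = 5*(-43) = -215)
E - C = 1771 - 1*(-215) = 1771 + 215 = 1986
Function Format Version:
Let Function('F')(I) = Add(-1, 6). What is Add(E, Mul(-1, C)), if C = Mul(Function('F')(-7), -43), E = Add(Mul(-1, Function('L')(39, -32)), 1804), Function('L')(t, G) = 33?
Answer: 1986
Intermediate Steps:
Function('F')(I) = 5
E = 1771 (E = Add(Mul(-1, 33), 1804) = Add(-33, 1804) = 1771)
C = -215 (C = Mul(5, -43) = -215)
Add(E, Mul(-1, C)) = Add(1771, Mul(-1, -215)) = Add(1771, 215) = 1986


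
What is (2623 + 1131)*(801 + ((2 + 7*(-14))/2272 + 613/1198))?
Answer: 127957693399/42529 ≈ 3.0087e+6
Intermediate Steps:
(2623 + 1131)*(801 + ((2 + 7*(-14))/2272 + 613/1198)) = 3754*(801 + ((2 - 98)*(1/2272) + 613*(1/1198))) = 3754*(801 + (-96*1/2272 + 613/1198)) = 3754*(801 + (-3/71 + 613/1198)) = 3754*(801 + 39929/85058) = 3754*(68171387/85058) = 127957693399/42529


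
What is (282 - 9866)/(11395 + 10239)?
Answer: -4792/10817 ≈ -0.44301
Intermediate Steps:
(282 - 9866)/(11395 + 10239) = -9584/21634 = -9584*1/21634 = -4792/10817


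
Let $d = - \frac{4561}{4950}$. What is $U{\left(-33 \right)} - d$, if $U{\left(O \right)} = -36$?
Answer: $- \frac{173639}{4950} \approx -35.079$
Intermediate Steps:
$d = - \frac{4561}{4950}$ ($d = \left(-4561\right) \frac{1}{4950} = - \frac{4561}{4950} \approx -0.92141$)
$U{\left(-33 \right)} - d = -36 - - \frac{4561}{4950} = -36 + \frac{4561}{4950} = - \frac{173639}{4950}$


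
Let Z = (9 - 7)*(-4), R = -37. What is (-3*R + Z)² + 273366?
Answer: 283975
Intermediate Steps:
Z = -8 (Z = 2*(-4) = -8)
(-3*R + Z)² + 273366 = (-3*(-37) - 8)² + 273366 = (111 - 8)² + 273366 = 103² + 273366 = 10609 + 273366 = 283975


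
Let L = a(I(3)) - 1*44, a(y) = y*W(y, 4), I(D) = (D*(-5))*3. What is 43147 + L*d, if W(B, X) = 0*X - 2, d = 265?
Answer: 55337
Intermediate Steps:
W(B, X) = -2 (W(B, X) = 0 - 2 = -2)
I(D) = -15*D (I(D) = -5*D*3 = -15*D)
a(y) = -2*y (a(y) = y*(-2) = -2*y)
L = 46 (L = -(-30)*3 - 1*44 = -2*(-45) - 44 = 90 - 44 = 46)
43147 + L*d = 43147 + 46*265 = 43147 + 12190 = 55337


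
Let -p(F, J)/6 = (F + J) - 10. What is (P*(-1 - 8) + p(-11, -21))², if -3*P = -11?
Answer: 47961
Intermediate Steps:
p(F, J) = 60 - 6*F - 6*J (p(F, J) = -6*((F + J) - 10) = -6*(-10 + F + J) = 60 - 6*F - 6*J)
P = 11/3 (P = -⅓*(-11) = 11/3 ≈ 3.6667)
(P*(-1 - 8) + p(-11, -21))² = (11*(-1 - 8)/3 + (60 - 6*(-11) - 6*(-21)))² = ((11/3)*(-9) + (60 + 66 + 126))² = (-33 + 252)² = 219² = 47961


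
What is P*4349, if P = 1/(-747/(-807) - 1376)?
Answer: -1169881/369895 ≈ -3.1627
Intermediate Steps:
P = -269/369895 (P = 1/(-747*(-1/807) - 1376) = 1/(249/269 - 1376) = 1/(-369895/269) = -269/369895 ≈ -0.00072723)
P*4349 = -269/369895*4349 = -1169881/369895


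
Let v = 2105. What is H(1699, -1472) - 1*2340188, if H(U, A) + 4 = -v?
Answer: -2342297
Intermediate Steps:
H(U, A) = -2109 (H(U, A) = -4 - 1*2105 = -4 - 2105 = -2109)
H(1699, -1472) - 1*2340188 = -2109 - 1*2340188 = -2109 - 2340188 = -2342297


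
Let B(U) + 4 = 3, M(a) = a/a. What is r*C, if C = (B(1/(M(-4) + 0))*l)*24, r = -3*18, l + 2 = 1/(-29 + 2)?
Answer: -2640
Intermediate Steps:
l = -55/27 (l = -2 + 1/(-29 + 2) = -2 + 1/(-27) = -2 - 1/27 = -55/27 ≈ -2.0370)
M(a) = 1
B(U) = -1 (B(U) = -4 + 3 = -1)
r = -54
C = 440/9 (C = -1*(-55/27)*24 = (55/27)*24 = 440/9 ≈ 48.889)
r*C = -54*440/9 = -2640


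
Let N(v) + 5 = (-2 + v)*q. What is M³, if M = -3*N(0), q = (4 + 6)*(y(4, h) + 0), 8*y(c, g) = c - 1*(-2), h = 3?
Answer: 216000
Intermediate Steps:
y(c, g) = ¼ + c/8 (y(c, g) = (c - 1*(-2))/8 = (c + 2)/8 = (2 + c)/8 = ¼ + c/8)
q = 15/2 (q = (4 + 6)*((¼ + (⅛)*4) + 0) = 10*((¼ + ½) + 0) = 10*(¾ + 0) = 10*(¾) = 15/2 ≈ 7.5000)
N(v) = -20 + 15*v/2 (N(v) = -5 + (-2 + v)*(15/2) = -5 + (-15 + 15*v/2) = -20 + 15*v/2)
M = 60 (M = -3*(-20 + (15/2)*0) = -3*(-20 + 0) = -3*(-20) = 60)
M³ = 60³ = 216000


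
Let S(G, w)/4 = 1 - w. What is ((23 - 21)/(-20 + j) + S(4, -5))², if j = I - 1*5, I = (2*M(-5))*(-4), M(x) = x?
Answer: 131044/225 ≈ 582.42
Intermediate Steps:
I = 40 (I = (2*(-5))*(-4) = -10*(-4) = 40)
S(G, w) = 4 - 4*w (S(G, w) = 4*(1 - w) = 4 - 4*w)
j = 35 (j = 40 - 1*5 = 40 - 5 = 35)
((23 - 21)/(-20 + j) + S(4, -5))² = ((23 - 21)/(-20 + 35) + (4 - 4*(-5)))² = (2/15 + (4 + 20))² = (2*(1/15) + 24)² = (2/15 + 24)² = (362/15)² = 131044/225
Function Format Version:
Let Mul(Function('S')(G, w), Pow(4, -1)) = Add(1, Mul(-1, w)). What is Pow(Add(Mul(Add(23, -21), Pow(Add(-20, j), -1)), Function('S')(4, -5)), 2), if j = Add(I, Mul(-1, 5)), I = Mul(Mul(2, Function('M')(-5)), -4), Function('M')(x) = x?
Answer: Rational(131044, 225) ≈ 582.42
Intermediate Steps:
I = 40 (I = Mul(Mul(2, -5), -4) = Mul(-10, -4) = 40)
Function('S')(G, w) = Add(4, Mul(-4, w)) (Function('S')(G, w) = Mul(4, Add(1, Mul(-1, w))) = Add(4, Mul(-4, w)))
j = 35 (j = Add(40, Mul(-1, 5)) = Add(40, -5) = 35)
Pow(Add(Mul(Add(23, -21), Pow(Add(-20, j), -1)), Function('S')(4, -5)), 2) = Pow(Add(Mul(Add(23, -21), Pow(Add(-20, 35), -1)), Add(4, Mul(-4, -5))), 2) = Pow(Add(Mul(2, Pow(15, -1)), Add(4, 20)), 2) = Pow(Add(Mul(2, Rational(1, 15)), 24), 2) = Pow(Add(Rational(2, 15), 24), 2) = Pow(Rational(362, 15), 2) = Rational(131044, 225)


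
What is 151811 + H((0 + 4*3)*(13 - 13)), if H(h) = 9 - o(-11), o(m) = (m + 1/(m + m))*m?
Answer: 303397/2 ≈ 1.5170e+5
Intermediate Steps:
o(m) = m*(m + 1/(2*m)) (o(m) = (m + 1/(2*m))*m = m*(m + 1/(2*m)))
H(h) = -225/2 (H(h) = 9 - (1/2 + (-11)**2) = 9 - (1/2 + 121) = 9 - 1*243/2 = 9 - 243/2 = -225/2)
151811 + H((0 + 4*3)*(13 - 13)) = 151811 - 225/2 = 303397/2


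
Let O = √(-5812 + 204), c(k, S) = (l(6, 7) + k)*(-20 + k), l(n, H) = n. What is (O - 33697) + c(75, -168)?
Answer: -29242 + 2*I*√1402 ≈ -29242.0 + 74.887*I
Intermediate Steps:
c(k, S) = (-20 + k)*(6 + k) (c(k, S) = (6 + k)*(-20 + k) = (-20 + k)*(6 + k))
O = 2*I*√1402 (O = √(-5608) = 2*I*√1402 ≈ 74.887*I)
(O - 33697) + c(75, -168) = (2*I*√1402 - 33697) + (-120 + 75² - 14*75) = (-33697 + 2*I*√1402) + (-120 + 5625 - 1050) = (-33697 + 2*I*√1402) + 4455 = -29242 + 2*I*√1402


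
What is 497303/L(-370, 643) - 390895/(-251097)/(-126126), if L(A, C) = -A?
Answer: 3937379088337529/2929462070535 ≈ 1344.1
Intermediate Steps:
497303/L(-370, 643) - 390895/(-251097)/(-126126) = 497303/((-1*(-370))) - 390895/(-251097)/(-126126) = 497303/370 - 390895*(-1/251097)*(-1/126126) = 497303*(1/370) + (390895/251097)*(-1/126126) = 497303/370 - 390895/31669860222 = 3937379088337529/2929462070535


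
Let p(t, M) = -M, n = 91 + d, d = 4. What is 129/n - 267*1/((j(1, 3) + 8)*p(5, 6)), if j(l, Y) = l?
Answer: 10777/1710 ≈ 6.3023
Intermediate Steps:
n = 95 (n = 91 + 4 = 95)
129/n - 267*1/((j(1, 3) + 8)*p(5, 6)) = 129/95 - 267*(-1/(6*(1 + 8))) = 129*(1/95) - 267/(9*(-6)) = 129/95 - 267/(-54) = 129/95 - 267*(-1/54) = 129/95 + 89/18 = 10777/1710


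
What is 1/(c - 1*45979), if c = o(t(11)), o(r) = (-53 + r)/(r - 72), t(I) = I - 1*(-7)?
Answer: -54/2482831 ≈ -2.1749e-5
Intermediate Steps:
t(I) = 7 + I (t(I) = I + 7 = 7 + I)
o(r) = (-53 + r)/(-72 + r)
c = 35/54 (c = (-53 + (7 + 11))/(-72 + (7 + 11)) = (-53 + 18)/(-72 + 18) = -35/(-54) = -1/54*(-35) = 35/54 ≈ 0.64815)
1/(c - 1*45979) = 1/(35/54 - 1*45979) = 1/(35/54 - 45979) = 1/(-2482831/54) = -54/2482831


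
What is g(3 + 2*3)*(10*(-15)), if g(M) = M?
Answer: -1350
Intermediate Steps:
g(3 + 2*3)*(10*(-15)) = (3 + 2*3)*(10*(-15)) = (3 + 6)*(-150) = 9*(-150) = -1350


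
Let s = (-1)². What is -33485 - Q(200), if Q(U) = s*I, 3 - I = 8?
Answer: -33480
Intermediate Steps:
I = -5 (I = 3 - 1*8 = 3 - 8 = -5)
s = 1
Q(U) = -5 (Q(U) = 1*(-5) = -5)
-33485 - Q(200) = -33485 - 1*(-5) = -33485 + 5 = -33480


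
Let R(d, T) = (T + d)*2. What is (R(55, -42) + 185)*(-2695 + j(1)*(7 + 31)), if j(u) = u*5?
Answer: -528555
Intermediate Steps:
j(u) = 5*u
R(d, T) = 2*T + 2*d
(R(55, -42) + 185)*(-2695 + j(1)*(7 + 31)) = ((2*(-42) + 2*55) + 185)*(-2695 + (5*1)*(7 + 31)) = ((-84 + 110) + 185)*(-2695 + 5*38) = (26 + 185)*(-2695 + 190) = 211*(-2505) = -528555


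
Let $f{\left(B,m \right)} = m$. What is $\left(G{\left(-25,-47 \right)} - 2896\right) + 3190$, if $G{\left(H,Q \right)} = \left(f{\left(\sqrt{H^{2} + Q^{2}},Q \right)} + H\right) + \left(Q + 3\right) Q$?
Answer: $2290$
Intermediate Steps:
$G{\left(H,Q \right)} = H + Q + Q \left(3 + Q\right)$ ($G{\left(H,Q \right)} = \left(Q + H\right) + \left(Q + 3\right) Q = \left(H + Q\right) + \left(3 + Q\right) Q = \left(H + Q\right) + Q \left(3 + Q\right) = H + Q + Q \left(3 + Q\right)$)
$\left(G{\left(-25,-47 \right)} - 2896\right) + 3190 = \left(\left(-25 + \left(-47\right)^{2} + 4 \left(-47\right)\right) - 2896\right) + 3190 = \left(\left(-25 + 2209 - 188\right) - 2896\right) + 3190 = \left(1996 - 2896\right) + 3190 = -900 + 3190 = 2290$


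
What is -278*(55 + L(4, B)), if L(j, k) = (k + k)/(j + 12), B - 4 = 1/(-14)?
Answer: -863885/56 ≈ -15427.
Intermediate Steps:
B = 55/14 (B = 4 + 1/(-14) = 4 - 1/14 = 55/14 ≈ 3.9286)
L(j, k) = 2*k/(12 + j) (L(j, k) = (2*k)/(12 + j) = 2*k/(12 + j))
-278*(55 + L(4, B)) = -278*(55 + 2*(55/14)/(12 + 4)) = -278*(55 + 2*(55/14)/16) = -278*(55 + 2*(55/14)*(1/16)) = -278*(55 + 55/112) = -278*6215/112 = -863885/56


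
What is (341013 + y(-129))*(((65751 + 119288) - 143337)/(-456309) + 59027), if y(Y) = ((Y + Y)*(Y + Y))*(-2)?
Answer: 1866426845573095/152103 ≈ 1.2271e+10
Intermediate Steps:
y(Y) = -8*Y² (y(Y) = ((2*Y)*(2*Y))*(-2) = (4*Y²)*(-2) = -8*Y²)
(341013 + y(-129))*(((65751 + 119288) - 143337)/(-456309) + 59027) = (341013 - 8*(-129)²)*(((65751 + 119288) - 143337)/(-456309) + 59027) = (341013 - 8*16641)*((185039 - 143337)*(-1/456309) + 59027) = (341013 - 133128)*(41702*(-1/456309) + 59027) = 207885*(-41702/456309 + 59027) = 207885*(26934509641/456309) = 1866426845573095/152103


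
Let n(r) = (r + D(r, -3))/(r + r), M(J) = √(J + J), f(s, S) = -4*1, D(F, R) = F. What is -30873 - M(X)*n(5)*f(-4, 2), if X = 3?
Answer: -30873 + 4*√6 ≈ -30863.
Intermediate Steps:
f(s, S) = -4
M(J) = √2*√J (M(J) = √(2*J) = √2*√J)
n(r) = 1 (n(r) = (r + r)/(r + r) = (2*r)/((2*r)) = (2*r)*(1/(2*r)) = 1)
-30873 - M(X)*n(5)*f(-4, 2) = -30873 - (√2*√3)*1*(-4) = -30873 - √6*1*(-4) = -30873 - √6*(-4) = -30873 - (-4)*√6 = -30873 + 4*√6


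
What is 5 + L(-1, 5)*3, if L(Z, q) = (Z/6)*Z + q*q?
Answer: 161/2 ≈ 80.500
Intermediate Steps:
L(Z, q) = q² + Z²/6 (L(Z, q) = (Z*(⅙))*Z + q² = (Z/6)*Z + q² = Z²/6 + q² = q² + Z²/6)
5 + L(-1, 5)*3 = 5 + (5² + (⅙)*(-1)²)*3 = 5 + (25 + (⅙)*1)*3 = 5 + (25 + ⅙)*3 = 5 + (151/6)*3 = 5 + 151/2 = 161/2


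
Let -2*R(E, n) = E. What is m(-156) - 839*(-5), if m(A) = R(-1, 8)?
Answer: 8391/2 ≈ 4195.5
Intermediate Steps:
R(E, n) = -E/2
m(A) = 1/2 (m(A) = -1/2*(-1) = 1/2)
m(-156) - 839*(-5) = 1/2 - 839*(-5) = 1/2 + 4195 = 8391/2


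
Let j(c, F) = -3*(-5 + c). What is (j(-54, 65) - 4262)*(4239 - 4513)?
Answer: 1119290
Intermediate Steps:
j(c, F) = 15 - 3*c
(j(-54, 65) - 4262)*(4239 - 4513) = ((15 - 3*(-54)) - 4262)*(4239 - 4513) = ((15 + 162) - 4262)*(-274) = (177 - 4262)*(-274) = -4085*(-274) = 1119290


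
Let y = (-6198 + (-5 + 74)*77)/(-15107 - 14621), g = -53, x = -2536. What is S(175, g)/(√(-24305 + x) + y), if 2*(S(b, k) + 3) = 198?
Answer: 841896960/7906947155923 - 28280127488*I*√26841/7906947155923 ≈ 0.00010648 - 0.58597*I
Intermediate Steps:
S(b, k) = 96 (S(b, k) = -3 + (½)*198 = -3 + 99 = 96)
y = 885/29728 (y = (-6198 + 69*77)/(-29728) = (-6198 + 5313)*(-1/29728) = -885*(-1/29728) = 885/29728 ≈ 0.029770)
S(175, g)/(√(-24305 + x) + y) = 96/(√(-24305 - 2536) + 885/29728) = 96/(√(-26841) + 885/29728) = 96/(I*√26841 + 885/29728) = 96/(885/29728 + I*√26841)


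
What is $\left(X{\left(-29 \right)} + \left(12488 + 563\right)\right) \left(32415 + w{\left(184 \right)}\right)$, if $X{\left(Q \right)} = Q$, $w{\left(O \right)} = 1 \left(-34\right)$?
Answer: $421665382$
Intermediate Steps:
$w{\left(O \right)} = -34$
$\left(X{\left(-29 \right)} + \left(12488 + 563\right)\right) \left(32415 + w{\left(184 \right)}\right) = \left(-29 + \left(12488 + 563\right)\right) \left(32415 - 34\right) = \left(-29 + 13051\right) 32381 = 13022 \cdot 32381 = 421665382$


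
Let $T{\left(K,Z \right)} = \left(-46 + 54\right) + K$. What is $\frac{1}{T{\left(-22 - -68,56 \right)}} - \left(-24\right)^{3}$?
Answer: $\frac{746497}{54} \approx 13824.0$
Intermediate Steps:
$T{\left(K,Z \right)} = 8 + K$
$\frac{1}{T{\left(-22 - -68,56 \right)}} - \left(-24\right)^{3} = \frac{1}{8 - -46} - \left(-24\right)^{3} = \frac{1}{8 + \left(-22 + 68\right)} - -13824 = \frac{1}{8 + 46} + 13824 = \frac{1}{54} + 13824 = \frac{746497}{54}$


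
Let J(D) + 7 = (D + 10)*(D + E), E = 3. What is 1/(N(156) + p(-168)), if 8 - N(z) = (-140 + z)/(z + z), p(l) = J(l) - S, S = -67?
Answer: 39/1019380 ≈ 3.8259e-5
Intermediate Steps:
J(D) = -7 + (3 + D)*(10 + D) (J(D) = -7 + (D + 10)*(D + 3) = -7 + (10 + D)*(3 + D) = -7 + (3 + D)*(10 + D))
p(l) = 90 + l**2 + 13*l (p(l) = (23 + l**2 + 13*l) - 1*(-67) = (23 + l**2 + 13*l) + 67 = 90 + l**2 + 13*l)
N(z) = 8 - (-140 + z)/(2*z) (N(z) = 8 - (-140 + z)/(z + z) = 8 - (-140 + z)/(2*z))
1/(N(156) + p(-168)) = 1/((15/2 + 70/156) + (90 + (-168)**2 + 13*(-168))) = 1/((15/2 + 70*(1/156)) + (90 + 28224 - 2184)) = 1/((15/2 + 35/78) + 26130) = 1/(310/39 + 26130) = 1/(1019380/39) = 39/1019380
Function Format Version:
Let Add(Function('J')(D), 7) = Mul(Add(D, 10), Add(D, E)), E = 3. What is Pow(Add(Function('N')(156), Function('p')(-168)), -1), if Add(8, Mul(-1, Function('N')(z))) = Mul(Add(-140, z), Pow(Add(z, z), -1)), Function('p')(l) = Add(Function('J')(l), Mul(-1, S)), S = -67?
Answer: Rational(39, 1019380) ≈ 3.8259e-5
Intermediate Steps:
Function('J')(D) = Add(-7, Mul(Add(3, D), Add(10, D))) (Function('J')(D) = Add(-7, Mul(Add(D, 10), Add(D, 3))) = Add(-7, Mul(Add(10, D), Add(3, D))) = Add(-7, Mul(Add(3, D), Add(10, D))))
Function('p')(l) = Add(90, Pow(l, 2), Mul(13, l)) (Function('p')(l) = Add(Add(23, Pow(l, 2), Mul(13, l)), Mul(-1, -67)) = Add(Add(23, Pow(l, 2), Mul(13, l)), 67) = Add(90, Pow(l, 2), Mul(13, l)))
Function('N')(z) = Add(8, Mul(Rational(-1, 2), Pow(z, -1), Add(-140, z))) (Function('N')(z) = Add(8, Mul(-1, Mul(Add(-140, z), Pow(Add(z, z), -1)))) = Add(8, Mul(-1, Mul(Add(-140, z), Pow(Mul(2, z), -1)))) = Add(8, Mul(-1, Mul(Add(-140, z), Mul(Rational(1, 2), Pow(z, -1))))) = Add(8, Mul(-1, Mul(Rational(1, 2), Pow(z, -1), Add(-140, z)))) = Add(8, Mul(Rational(-1, 2), Pow(z, -1), Add(-140, z))))
Pow(Add(Function('N')(156), Function('p')(-168)), -1) = Pow(Add(Add(Rational(15, 2), Mul(70, Pow(156, -1))), Add(90, Pow(-168, 2), Mul(13, -168))), -1) = Pow(Add(Add(Rational(15, 2), Mul(70, Rational(1, 156))), Add(90, 28224, -2184)), -1) = Pow(Add(Add(Rational(15, 2), Rational(35, 78)), 26130), -1) = Pow(Add(Rational(310, 39), 26130), -1) = Pow(Rational(1019380, 39), -1) = Rational(39, 1019380)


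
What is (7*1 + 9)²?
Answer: 256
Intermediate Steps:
(7*1 + 9)² = (7 + 9)² = 16² = 256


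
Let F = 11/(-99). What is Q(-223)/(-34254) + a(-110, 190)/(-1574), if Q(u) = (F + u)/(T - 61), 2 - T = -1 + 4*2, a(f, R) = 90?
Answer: -229297429/4003247853 ≈ -0.057278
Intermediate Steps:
T = -5 (T = 2 - (-1 + 4*2) = 2 - (-1 + 8) = 2 - 1*7 = 2 - 7 = -5)
F = -1/9 (F = 11*(-1/99) = -1/9 ≈ -0.11111)
Q(u) = 1/594 - u/66 (Q(u) = (-1/9 + u)/(-5 - 61) = (-1/9 + u)/(-66) = (-1/9 + u)*(-1/66) = 1/594 - u/66)
Q(-223)/(-34254) + a(-110, 190)/(-1574) = (1/594 - 1/66*(-223))/(-34254) + 90/(-1574) = (1/594 + 223/66)*(-1/34254) + 90*(-1/1574) = (1004/297)*(-1/34254) - 45/787 = -502/5086719 - 45/787 = -229297429/4003247853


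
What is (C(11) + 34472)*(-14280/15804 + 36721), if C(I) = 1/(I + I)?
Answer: 1111387179615/878 ≈ 1.2658e+9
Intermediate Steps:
C(I) = 1/(2*I)
(C(11) + 34472)*(-14280/15804 + 36721) = ((½)/11 + 34472)*(-14280/15804 + 36721) = ((½)*(1/11) + 34472)*(-14280*1/15804 + 36721) = (1/22 + 34472)*(-1190/1317 + 36721) = (758385/22)*(48360367/1317) = 1111387179615/878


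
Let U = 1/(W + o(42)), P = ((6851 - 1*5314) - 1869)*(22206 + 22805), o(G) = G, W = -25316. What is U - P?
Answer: 377685860647/25274 ≈ 1.4944e+7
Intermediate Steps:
P = -14943652 (P = ((6851 - 5314) - 1869)*45011 = (1537 - 1869)*45011 = -332*45011 = -14943652)
U = -1/25274 (U = 1/(-25316 + 42) = 1/(-25274) = -1/25274 ≈ -3.9566e-5)
U - P = -1/25274 - 1*(-14943652) = -1/25274 + 14943652 = 377685860647/25274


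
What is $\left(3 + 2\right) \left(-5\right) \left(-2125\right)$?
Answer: $53125$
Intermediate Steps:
$\left(3 + 2\right) \left(-5\right) \left(-2125\right) = 5 \left(-5\right) \left(-2125\right) = \left(-25\right) \left(-2125\right) = 53125$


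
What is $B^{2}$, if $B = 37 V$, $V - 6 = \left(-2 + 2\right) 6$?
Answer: $49284$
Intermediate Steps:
$V = 6$ ($V = 6 + \left(-2 + 2\right) 6 = 6 + 0 \cdot 6 = 6 + 0 = 6$)
$B = 222$ ($B = 37 \cdot 6 = 222$)
$B^{2} = 222^{2} = 49284$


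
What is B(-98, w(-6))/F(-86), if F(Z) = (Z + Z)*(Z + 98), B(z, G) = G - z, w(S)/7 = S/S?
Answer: -35/688 ≈ -0.050872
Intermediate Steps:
w(S) = 7 (w(S) = 7*(S/S) = 7*1 = 7)
F(Z) = 2*Z*(98 + Z) (F(Z) = (2*Z)*(98 + Z) = 2*Z*(98 + Z))
B(-98, w(-6))/F(-86) = (7 - 1*(-98))/((2*(-86)*(98 - 86))) = (7 + 98)/((2*(-86)*12)) = 105/(-2064) = 105*(-1/2064) = -35/688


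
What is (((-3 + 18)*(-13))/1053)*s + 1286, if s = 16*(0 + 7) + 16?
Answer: 34082/27 ≈ 1262.3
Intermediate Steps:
s = 128 (s = 16*7 + 16 = 112 + 16 = 128)
(((-3 + 18)*(-13))/1053)*s + 1286 = (((-3 + 18)*(-13))/1053)*128 + 1286 = ((15*(-13))*(1/1053))*128 + 1286 = -195*1/1053*128 + 1286 = -5/27*128 + 1286 = -640/27 + 1286 = 34082/27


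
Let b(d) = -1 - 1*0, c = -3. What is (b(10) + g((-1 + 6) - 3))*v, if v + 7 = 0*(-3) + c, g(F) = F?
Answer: -10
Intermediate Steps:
b(d) = -1 (b(d) = -1 + 0 = -1)
v = -10 (v = -7 + (0*(-3) - 3) = -7 + (0 - 3) = -7 - 3 = -10)
(b(10) + g((-1 + 6) - 3))*v = (-1 + ((-1 + 6) - 3))*(-10) = (-1 + (5 - 3))*(-10) = (-1 + 2)*(-10) = 1*(-10) = -10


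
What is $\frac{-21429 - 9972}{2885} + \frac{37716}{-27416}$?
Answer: $- \frac{242425119}{19773790} \approx -12.26$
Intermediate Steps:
$\frac{-21429 - 9972}{2885} + \frac{37716}{-27416} = \left(-31401\right) \frac{1}{2885} + 37716 \left(- \frac{1}{27416}\right) = - \frac{31401}{2885} - \frac{9429}{6854} = - \frac{242425119}{19773790}$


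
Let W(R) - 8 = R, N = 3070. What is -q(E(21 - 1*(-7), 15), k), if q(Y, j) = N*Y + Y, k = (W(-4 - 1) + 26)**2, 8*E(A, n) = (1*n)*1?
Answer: -46065/8 ≈ -5758.1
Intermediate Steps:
W(R) = 8 + R
E(A, n) = n/8 (E(A, n) = ((1*n)*1)/8 = (n*1)/8 = n/8)
k = 841 (k = ((8 + (-4 - 1)) + 26)**2 = ((8 - 5) + 26)**2 = (3 + 26)**2 = 29**2 = 841)
q(Y, j) = 3071*Y (q(Y, j) = 3070*Y + Y = 3071*Y)
-q(E(21 - 1*(-7), 15), k) = -3071*(1/8)*15 = -3071*15/8 = -1*46065/8 = -46065/8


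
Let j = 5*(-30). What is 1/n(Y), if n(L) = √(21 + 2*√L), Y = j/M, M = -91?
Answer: √91/√(1911 + 10*√546) ≈ 0.20599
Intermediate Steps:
j = -150
Y = 150/91 (Y = -150/(-91) = -150*(-1/91) = 150/91 ≈ 1.6484)
1/n(Y) = 1/(√(21 + 2*√(150/91))) = 1/(√(21 + 2*(5*√546/91))) = 1/(√(21 + 10*√546/91)) = (21 + 10*√546/91)^(-½)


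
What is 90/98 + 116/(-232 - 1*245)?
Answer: 15781/23373 ≈ 0.67518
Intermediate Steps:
90/98 + 116/(-232 - 1*245) = 90*(1/98) + 116/(-232 - 245) = 45/49 + 116/(-477) = 45/49 + 116*(-1/477) = 45/49 - 116/477 = 15781/23373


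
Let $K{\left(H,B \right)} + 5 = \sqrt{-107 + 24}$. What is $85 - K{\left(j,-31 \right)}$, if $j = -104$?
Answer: $90 - i \sqrt{83} \approx 90.0 - 9.1104 i$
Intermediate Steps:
$K{\left(H,B \right)} = -5 + i \sqrt{83}$ ($K{\left(H,B \right)} = -5 + \sqrt{-107 + 24} = -5 + \sqrt{-83} = -5 + i \sqrt{83}$)
$85 - K{\left(j,-31 \right)} = 85 - \left(-5 + i \sqrt{83}\right) = 85 + \left(5 - i \sqrt{83}\right) = 90 - i \sqrt{83}$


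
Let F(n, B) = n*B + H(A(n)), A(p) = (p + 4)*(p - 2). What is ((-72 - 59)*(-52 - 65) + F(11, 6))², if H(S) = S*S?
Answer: 1130169924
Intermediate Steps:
A(p) = (-2 + p)*(4 + p) (A(p) = (4 + p)*(-2 + p) = (-2 + p)*(4 + p))
H(S) = S²
F(n, B) = (-8 + n² + 2*n)² + B*n (F(n, B) = n*B + (-8 + n² + 2*n)² = B*n + (-8 + n² + 2*n)² = (-8 + n² + 2*n)² + B*n)
((-72 - 59)*(-52 - 65) + F(11, 6))² = ((-72 - 59)*(-52 - 65) + ((-8 + 11² + 2*11)² + 6*11))² = (-131*(-117) + ((-8 + 121 + 22)² + 66))² = (15327 + (135² + 66))² = (15327 + (18225 + 66))² = (15327 + 18291)² = 33618² = 1130169924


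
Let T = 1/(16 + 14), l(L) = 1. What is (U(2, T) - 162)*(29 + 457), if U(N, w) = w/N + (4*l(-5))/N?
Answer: -777519/10 ≈ -77752.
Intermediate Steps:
T = 1/30 ≈ 0.033333
U(N, w) = 4/N + w/N (U(N, w) = w/N + (4*1)/N = w/N + 4/N = 4/N + w/N)
(U(2, T) - 162)*(29 + 457) = ((4 + 1/30)/2 - 162)*(29 + 457) = ((½)*(121/30) - 162)*486 = (121/60 - 162)*486 = -9599/60*486 = -777519/10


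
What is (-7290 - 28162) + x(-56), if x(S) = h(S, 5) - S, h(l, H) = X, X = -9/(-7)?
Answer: -247763/7 ≈ -35395.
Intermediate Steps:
X = 9/7 (X = -9*(-⅐) = 9/7 ≈ 1.2857)
h(l, H) = 9/7
x(S) = 9/7 - S
(-7290 - 28162) + x(-56) = (-7290 - 28162) + (9/7 - 1*(-56)) = -35452 + (9/7 + 56) = -35452 + 401/7 = -247763/7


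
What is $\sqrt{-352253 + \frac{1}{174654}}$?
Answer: $\frac{i \sqrt{1193903606316166}}{58218} \approx 593.51 i$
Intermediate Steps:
$\sqrt{-352253 + \frac{1}{174654}} = \sqrt{- \frac{61522395461}{174654}} = \frac{i \sqrt{1193903606316166}}{58218}$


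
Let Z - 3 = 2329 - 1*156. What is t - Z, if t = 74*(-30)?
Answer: -4396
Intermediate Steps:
Z = 2176 (Z = 3 + (2329 - 1*156) = 3 + (2329 - 156) = 3 + 2173 = 2176)
t = -2220
t - Z = -2220 - 1*2176 = -2220 - 2176 = -4396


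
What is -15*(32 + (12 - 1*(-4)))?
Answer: -720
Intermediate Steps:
-15*(32 + (12 - 1*(-4))) = -15*(32 + (12 + 4)) = -15*(32 + 16) = -15*48 = -720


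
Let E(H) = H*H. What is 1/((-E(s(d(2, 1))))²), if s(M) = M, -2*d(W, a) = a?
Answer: 16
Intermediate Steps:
d(W, a) = -a/2
E(H) = H²
1/((-E(s(d(2, 1))))²) = 1/((-(-½*1)²)²) = 1/((-(-½)²)²) = 1/((-1*¼)²) = 1/((-¼)²) = 1/(1/16) = 16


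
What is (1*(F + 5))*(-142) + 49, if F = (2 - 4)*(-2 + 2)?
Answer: -661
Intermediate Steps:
F = 0 (F = -2*0 = 0)
(1*(F + 5))*(-142) + 49 = (1*(0 + 5))*(-142) + 49 = (1*5)*(-142) + 49 = 5*(-142) + 49 = -710 + 49 = -661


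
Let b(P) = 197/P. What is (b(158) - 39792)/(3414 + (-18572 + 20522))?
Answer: -6286939/847512 ≈ -7.4181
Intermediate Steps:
(b(158) - 39792)/(3414 + (-18572 + 20522)) = (197/158 - 39792)/(3414 + (-18572 + 20522)) = (197*(1/158) - 39792)/(3414 + 1950) = (197/158 - 39792)/5364 = -6286939/158*1/5364 = -6286939/847512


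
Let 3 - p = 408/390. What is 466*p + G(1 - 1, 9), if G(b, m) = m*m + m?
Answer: 65032/65 ≈ 1000.5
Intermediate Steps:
G(b, m) = m + m² (G(b, m) = m² + m = m + m²)
p = 127/65 (p = 3 - 408/390 = 3 - 1*68/65 = 3 - 68/65 = 127/65 ≈ 1.9538)
466*p + G(1 - 1, 9) = 466*(127/65) + 9*(1 + 9) = 59182/65 + 9*10 = 59182/65 + 90 = 65032/65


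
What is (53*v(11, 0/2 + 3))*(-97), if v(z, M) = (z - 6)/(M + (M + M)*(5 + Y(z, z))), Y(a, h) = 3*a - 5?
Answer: -25705/201 ≈ -127.89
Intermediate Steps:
Y(a, h) = -5 + 3*a
v(z, M) = (-6 + z)/(M + 6*M*z) (v(z, M) = (z - 6)/(M + (M + M)*(5 + (-5 + 3*z))) = (-6 + z)/(M + (2*M)*(3*z)) = (-6 + z)/(M + 6*M*z))
(53*v(11, 0/2 + 3))*(-97) = (53*((-6 + 11)/((0/2 + 3)*(1 + 6*11))))*(-97) = (53*(5/((0*(1/2) + 3)*(1 + 66))))*(-97) = (53*(5/((0 + 3)*67)))*(-97) = (53*((1/67)*5/3))*(-97) = (53*((1/3)*(1/67)*5))*(-97) = (53*(5/201))*(-97) = (265/201)*(-97) = -25705/201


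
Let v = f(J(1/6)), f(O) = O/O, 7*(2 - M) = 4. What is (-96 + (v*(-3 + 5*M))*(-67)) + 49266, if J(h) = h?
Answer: 342247/7 ≈ 48892.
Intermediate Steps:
M = 10/7 (M = 2 - ⅐*4 = 2 - 4/7 = 10/7 ≈ 1.4286)
f(O) = 1
v = 1
(-96 + (v*(-3 + 5*M))*(-67)) + 49266 = (-96 + (1*(-3 + 5*(10/7)))*(-67)) + 49266 = (-96 + (1*(-3 + 50/7))*(-67)) + 49266 = (-96 + (1*(29/7))*(-67)) + 49266 = (-96 + (29/7)*(-67)) + 49266 = (-96 - 1943/7) + 49266 = -2615/7 + 49266 = 342247/7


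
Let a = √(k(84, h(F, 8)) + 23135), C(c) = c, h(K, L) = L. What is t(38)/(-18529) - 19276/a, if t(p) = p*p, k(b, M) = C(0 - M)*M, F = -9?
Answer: -1444/18529 - 19276*√23071/23071 ≈ -126.98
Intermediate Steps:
k(b, M) = -M² (k(b, M) = (0 - M)*M = (-M)*M = -M²)
t(p) = p²
a = √23071 (a = √(-1*8² + 23135) = √(-1*64 + 23135) = √(-64 + 23135) = √23071 ≈ 151.89)
t(38)/(-18529) - 19276/a = 38²/(-18529) - 19276*√23071/23071 = 1444*(-1/18529) - 19276*√23071/23071 = -1444/18529 - 19276*√23071/23071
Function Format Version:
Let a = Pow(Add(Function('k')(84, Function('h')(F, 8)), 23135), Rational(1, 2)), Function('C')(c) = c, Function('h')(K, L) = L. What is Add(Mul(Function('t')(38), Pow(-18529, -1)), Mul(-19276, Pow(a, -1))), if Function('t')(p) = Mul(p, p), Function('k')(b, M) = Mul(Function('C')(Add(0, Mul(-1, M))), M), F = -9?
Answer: Add(Rational(-1444, 18529), Mul(Rational(-19276, 23071), Pow(23071, Rational(1, 2)))) ≈ -126.98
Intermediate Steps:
Function('k')(b, M) = Mul(-1, Pow(M, 2)) (Function('k')(b, M) = Mul(Add(0, Mul(-1, M)), M) = Mul(Mul(-1, M), M) = Mul(-1, Pow(M, 2)))
Function('t')(p) = Pow(p, 2)
a = Pow(23071, Rational(1, 2)) (a = Pow(Add(Mul(-1, Pow(8, 2)), 23135), Rational(1, 2)) = Pow(Add(Mul(-1, 64), 23135), Rational(1, 2)) = Pow(Add(-64, 23135), Rational(1, 2)) = Pow(23071, Rational(1, 2)) ≈ 151.89)
Add(Mul(Function('t')(38), Pow(-18529, -1)), Mul(-19276, Pow(a, -1))) = Add(Mul(Pow(38, 2), Pow(-18529, -1)), Mul(-19276, Pow(Pow(23071, Rational(1, 2)), -1))) = Add(Mul(1444, Rational(-1, 18529)), Mul(-19276, Mul(Rational(1, 23071), Pow(23071, Rational(1, 2))))) = Add(Rational(-1444, 18529), Mul(Rational(-19276, 23071), Pow(23071, Rational(1, 2))))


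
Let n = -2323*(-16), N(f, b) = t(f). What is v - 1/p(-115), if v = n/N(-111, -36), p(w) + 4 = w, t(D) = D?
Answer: -4422881/13209 ≈ -334.84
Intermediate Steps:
N(f, b) = f
p(w) = -4 + w
n = 37168
v = -37168/111 (v = 37168/(-111) = 37168*(-1/111) = -37168/111 ≈ -334.85)
v - 1/p(-115) = -37168/111 - 1/(-4 - 115) = -37168/111 - 1/(-119) = -37168/111 - 1*(-1/119) = -37168/111 + 1/119 = -4422881/13209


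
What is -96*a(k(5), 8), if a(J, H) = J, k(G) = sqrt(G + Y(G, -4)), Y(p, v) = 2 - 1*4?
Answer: -96*sqrt(3) ≈ -166.28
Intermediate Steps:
Y(p, v) = -2 (Y(p, v) = 2 - 4 = -2)
k(G) = sqrt(-2 + G) (k(G) = sqrt(G - 2) = sqrt(-2 + G))
-96*a(k(5), 8) = -96*sqrt(-2 + 5) = -96*sqrt(3)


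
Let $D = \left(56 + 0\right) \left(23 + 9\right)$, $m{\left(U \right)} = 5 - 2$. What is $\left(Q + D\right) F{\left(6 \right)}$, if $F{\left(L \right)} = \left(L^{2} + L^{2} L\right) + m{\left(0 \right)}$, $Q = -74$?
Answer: $438090$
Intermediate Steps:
$m{\left(U \right)} = 3$ ($m{\left(U \right)} = 5 - 2 = 3$)
$D = 1792$ ($D = 56 \cdot 32 = 1792$)
$F{\left(L \right)} = 3 + L^{2} + L^{3}$ ($F{\left(L \right)} = \left(L^{2} + L^{2} L\right) + 3 = \left(L^{2} + L^{3}\right) + 3 = 3 + L^{2} + L^{3}$)
$\left(Q + D\right) F{\left(6 \right)} = \left(-74 + 1792\right) \left(3 + 6^{2} + 6^{3}\right) = 1718 \left(3 + 36 + 216\right) = 1718 \cdot 255 = 438090$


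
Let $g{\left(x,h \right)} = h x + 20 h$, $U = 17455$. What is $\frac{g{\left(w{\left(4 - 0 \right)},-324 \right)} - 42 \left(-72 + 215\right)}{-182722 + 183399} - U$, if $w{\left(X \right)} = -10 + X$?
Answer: $- \frac{11827577}{677} \approx -17471.0$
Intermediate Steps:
$g{\left(x,h \right)} = 20 h + h x$
$\frac{g{\left(w{\left(4 - 0 \right)},-324 \right)} - 42 \left(-72 + 215\right)}{-182722 + 183399} - U = \frac{- 324 \left(20 + \left(-10 + \left(4 - 0\right)\right)\right) - 42 \left(-72 + 215\right)}{-182722 + 183399} - 17455 = \frac{- 324 \left(20 + \left(-10 + \left(4 + 0\right)\right)\right) - 6006}{677} - 17455 = \left(- 324 \left(20 + \left(-10 + 4\right)\right) - 6006\right) \frac{1}{677} - 17455 = \left(- 324 \left(20 - 6\right) - 6006\right) \frac{1}{677} - 17455 = \left(\left(-324\right) 14 - 6006\right) \frac{1}{677} - 17455 = \left(-4536 - 6006\right) \frac{1}{677} - 17455 = \left(-10542\right) \frac{1}{677} - 17455 = - \frac{10542}{677} - 17455 = - \frac{11827577}{677}$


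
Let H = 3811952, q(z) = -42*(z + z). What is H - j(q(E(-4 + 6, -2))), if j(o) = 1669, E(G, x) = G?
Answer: 3810283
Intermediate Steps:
q(z) = -84*z
H - j(q(E(-4 + 6, -2))) = 3811952 - 1*1669 = 3811952 - 1669 = 3810283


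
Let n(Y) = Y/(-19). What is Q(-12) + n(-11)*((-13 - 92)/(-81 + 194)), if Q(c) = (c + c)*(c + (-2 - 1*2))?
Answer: 823293/2147 ≈ 383.46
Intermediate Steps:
Q(c) = 2*c*(-4 + c) (Q(c) = (2*c)*(c + (-2 - 2)) = (2*c)*(c - 4) = (2*c)*(-4 + c) = 2*c*(-4 + c))
n(Y) = -Y/19 (n(Y) = Y*(-1/19) = -Y/19)
Q(-12) + n(-11)*((-13 - 92)/(-81 + 194)) = 2*(-12)*(-4 - 12) + (-1/19*(-11))*((-13 - 92)/(-81 + 194)) = 2*(-12)*(-16) + 11*(-105/113)/19 = 384 + 11*(-105*1/113)/19 = 384 + (11/19)*(-105/113) = 384 - 1155/2147 = 823293/2147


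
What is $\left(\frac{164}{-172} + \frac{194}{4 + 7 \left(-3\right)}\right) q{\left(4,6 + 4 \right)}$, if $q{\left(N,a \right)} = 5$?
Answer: $- \frac{45195}{731} \approx -61.826$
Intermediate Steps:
$\left(\frac{164}{-172} + \frac{194}{4 + 7 \left(-3\right)}\right) q{\left(4,6 + 4 \right)} = \left(\frac{164}{-172} + \frac{194}{4 + 7 \left(-3\right)}\right) 5 = \left(164 \left(- \frac{1}{172}\right) + \frac{194}{4 - 21}\right) 5 = \left(- \frac{41}{43} + \frac{194}{-17}\right) 5 = \left(- \frac{41}{43} + 194 \left(- \frac{1}{17}\right)\right) 5 = \left(- \frac{41}{43} - \frac{194}{17}\right) 5 = \left(- \frac{9039}{731}\right) 5 = - \frac{45195}{731}$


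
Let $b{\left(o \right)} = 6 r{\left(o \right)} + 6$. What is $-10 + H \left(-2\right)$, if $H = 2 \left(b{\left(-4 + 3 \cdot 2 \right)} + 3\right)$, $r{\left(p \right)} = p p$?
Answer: $-142$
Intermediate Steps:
$r{\left(p \right)} = p^{2}$
$b{\left(o \right)} = 6 + 6 o^{2}$ ($b{\left(o \right)} = 6 o^{2} + 6 = 6 + 6 o^{2}$)
$H = 66$ ($H = 2 \left(\left(6 + 6 \left(-4 + 3 \cdot 2\right)^{2}\right) + 3\right) = 2 \left(\left(6 + 6 \left(-4 + 6\right)^{2}\right) + 3\right) = 2 \left(\left(6 + 6 \cdot 2^{2}\right) + 3\right) = 2 \left(\left(6 + 6 \cdot 4\right) + 3\right) = 2 \left(\left(6 + 24\right) + 3\right) = 2 \left(30 + 3\right) = 2 \cdot 33 = 66$)
$-10 + H \left(-2\right) = -10 + 66 \left(-2\right) = -10 - 132 = -142$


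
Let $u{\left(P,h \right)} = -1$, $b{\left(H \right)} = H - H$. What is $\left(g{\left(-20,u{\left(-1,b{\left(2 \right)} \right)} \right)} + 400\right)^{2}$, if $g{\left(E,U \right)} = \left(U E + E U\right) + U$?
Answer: $192721$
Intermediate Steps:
$b{\left(H \right)} = 0$
$g{\left(E,U \right)} = U + 2 E U$ ($g{\left(E,U \right)} = \left(E U + E U\right) + U = 2 E U + U = U + 2 E U$)
$\left(g{\left(-20,u{\left(-1,b{\left(2 \right)} \right)} \right)} + 400\right)^{2} = \left(- (1 + 2 \left(-20\right)) + 400\right)^{2} = \left(- (1 - 40) + 400\right)^{2} = \left(\left(-1\right) \left(-39\right) + 400\right)^{2} = \left(39 + 400\right)^{2} = 439^{2} = 192721$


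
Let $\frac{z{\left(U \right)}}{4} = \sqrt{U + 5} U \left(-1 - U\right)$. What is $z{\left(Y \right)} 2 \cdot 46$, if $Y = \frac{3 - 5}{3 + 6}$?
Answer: $\frac{5152 \sqrt{43}}{243} \approx 139.03$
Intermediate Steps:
$Y = - \frac{2}{9} \approx -0.22222$
$z{\left(U \right)} = 4 U \sqrt{5 + U} \left(-1 - U\right)$ ($z{\left(U \right)} = 4 \sqrt{U + 5} U \left(-1 - U\right) = 4 \sqrt{5 + U} U \left(-1 - U\right) = 4 U \sqrt{5 + U} \left(-1 - U\right)$)
$z{\left(Y \right)} 2 \cdot 46 = \left(-4\right) \left(- \frac{2}{9}\right) \sqrt{5 - \frac{2}{9}} \left(1 - \frac{2}{9}\right) 2 \cdot 46 = \left(-4\right) \left(- \frac{2}{9}\right) \sqrt{\frac{43}{9}} \cdot \frac{7}{9} \cdot 2 \cdot 46 = \left(-4\right) \left(- \frac{2}{9}\right) \frac{\sqrt{43}}{3} \cdot \frac{7}{9} \cdot 2 \cdot 46 = \frac{56 \sqrt{43}}{243} \cdot 2 \cdot 46 = \frac{112 \sqrt{43}}{243} \cdot 46 = \frac{5152 \sqrt{43}}{243}$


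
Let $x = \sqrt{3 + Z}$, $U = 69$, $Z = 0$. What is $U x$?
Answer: $69 \sqrt{3} \approx 119.51$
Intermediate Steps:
$x = \sqrt{3}$ ($x = \sqrt{3 + 0} = \sqrt{3} \approx 1.732$)
$U x = 69 \sqrt{3}$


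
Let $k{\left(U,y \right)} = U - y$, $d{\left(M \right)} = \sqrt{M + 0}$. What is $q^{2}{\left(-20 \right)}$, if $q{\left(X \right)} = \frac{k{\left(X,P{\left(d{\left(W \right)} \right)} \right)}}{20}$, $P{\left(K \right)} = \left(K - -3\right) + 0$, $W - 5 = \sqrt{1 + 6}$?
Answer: $\frac{\left(23 + \sqrt{5 + \sqrt{7}}\right)^{2}}{400} \approx 1.6596$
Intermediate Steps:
$W = 5 + \sqrt{7}$ ($W = 5 + \sqrt{1 + 6} = 5 + \sqrt{7} \approx 7.6458$)
$d{\left(M \right)} = \sqrt{M}$
$P{\left(K \right)} = 3 + K$ ($P{\left(K \right)} = \left(K + 3\right) + 0 = \left(3 + K\right) + 0 = 3 + K$)
$q{\left(X \right)} = - \frac{3}{20} - \frac{\sqrt{5 + \sqrt{7}}}{20} + \frac{X}{20}$ ($q{\left(X \right)} = \frac{X - \left(3 + \sqrt{5 + \sqrt{7}}\right)}{20} = \left(X - \left(3 + \sqrt{5 + \sqrt{7}}\right)\right) \frac{1}{20} = \left(-3 + X - \sqrt{5 + \sqrt{7}}\right) \frac{1}{20} = - \frac{3}{20} - \frac{\sqrt{5 + \sqrt{7}}}{20} + \frac{X}{20}$)
$q^{2}{\left(-20 \right)} = \left(- \frac{3}{20} - \frac{\sqrt{5 + \sqrt{7}}}{20} + \frac{1}{20} \left(-20\right)\right)^{2} = \left(- \frac{3}{20} - \frac{\sqrt{5 + \sqrt{7}}}{20} - 1\right)^{2} = \left(- \frac{23}{20} - \frac{\sqrt{5 + \sqrt{7}}}{20}\right)^{2}$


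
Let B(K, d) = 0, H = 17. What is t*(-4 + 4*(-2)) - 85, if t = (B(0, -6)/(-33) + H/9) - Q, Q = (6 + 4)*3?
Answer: 757/3 ≈ 252.33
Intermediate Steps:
Q = 30 (Q = 10*3 = 30)
t = -253/9 (t = (0/(-33) + 17/9) - 1*30 = (0*(-1/33) + 17*(⅑)) - 30 = (0 + 17/9) - 30 = 17/9 - 30 = -253/9 ≈ -28.111)
t*(-4 + 4*(-2)) - 85 = -253*(-4 + 4*(-2))/9 - 85 = -253*(-4 - 8)/9 - 85 = -253/9*(-12) - 85 = 1012/3 - 85 = 757/3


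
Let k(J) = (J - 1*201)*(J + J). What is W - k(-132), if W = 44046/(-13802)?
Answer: -606702735/6901 ≈ -87915.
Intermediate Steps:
k(J) = 2*J*(-201 + J) (k(J) = (J - 201)*(2*J) = (-201 + J)*(2*J) = 2*J*(-201 + J))
W = -22023/6901 (W = 44046*(-1/13802) = -22023/6901 ≈ -3.1913)
W - k(-132) = -22023/6901 - 2*(-132)*(-201 - 132) = -22023/6901 - 2*(-132)*(-333) = -22023/6901 - 1*87912 = -22023/6901 - 87912 = -606702735/6901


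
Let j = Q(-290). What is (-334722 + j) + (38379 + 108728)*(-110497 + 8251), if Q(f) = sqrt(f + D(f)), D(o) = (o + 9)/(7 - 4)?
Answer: -15041437044 + I*sqrt(3453)/3 ≈ -1.5041e+10 + 19.587*I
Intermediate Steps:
D(o) = 3 + o/3 (D(o) = (9 + o)/3 = (9 + o)*(1/3) = 3 + o/3)
Q(f) = sqrt(3 + 4*f/3) (Q(f) = sqrt(f + (3 + f/3)) = sqrt(3 + 4*f/3))
j = I*sqrt(3453)/3 (j = sqrt(27 + 12*(-290))/3 = sqrt(27 - 3480)/3 = sqrt(-3453)/3 = (I*sqrt(3453))/3 = I*sqrt(3453)/3 ≈ 19.587*I)
(-334722 + j) + (38379 + 108728)*(-110497 + 8251) = (-334722 + I*sqrt(3453)/3) + (38379 + 108728)*(-110497 + 8251) = (-334722 + I*sqrt(3453)/3) + 147107*(-102246) = (-334722 + I*sqrt(3453)/3) - 15041102322 = -15041437044 + I*sqrt(3453)/3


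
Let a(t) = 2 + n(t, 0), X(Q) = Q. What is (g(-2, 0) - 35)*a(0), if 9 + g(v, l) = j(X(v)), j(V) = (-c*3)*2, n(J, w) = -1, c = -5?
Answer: -14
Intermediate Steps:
a(t) = 1 (a(t) = 2 - 1 = 1)
j(V) = 30 (j(V) = (-1*(-5)*3)*2 = (5*3)*2 = 15*2 = 30)
g(v, l) = 21 (g(v, l) = -9 + 30 = 21)
(g(-2, 0) - 35)*a(0) = (21 - 35)*1 = -14*1 = -14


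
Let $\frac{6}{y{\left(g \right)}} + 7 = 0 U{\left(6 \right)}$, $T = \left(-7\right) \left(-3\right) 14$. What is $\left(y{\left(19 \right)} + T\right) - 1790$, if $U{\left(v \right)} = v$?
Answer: $- \frac{10478}{7} \approx -1496.9$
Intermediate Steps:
$T = 294$ ($T = 21 \cdot 14 = 294$)
$y{\left(g \right)} = - \frac{6}{7}$ ($y{\left(g \right)} = \frac{6}{-7 + 0 \cdot 6} = \frac{6}{-7 + 0} = \frac{6}{-7} = 6 \left(- \frac{1}{7}\right) = - \frac{6}{7}$)
$\left(y{\left(19 \right)} + T\right) - 1790 = \left(- \frac{6}{7} + 294\right) - 1790 = \frac{2052}{7} - 1790 = - \frac{10478}{7}$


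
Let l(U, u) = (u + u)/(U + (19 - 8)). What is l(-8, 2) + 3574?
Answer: 10726/3 ≈ 3575.3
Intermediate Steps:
l(U, u) = 2*u/(11 + U) (l(U, u) = (2*u)/(U + 11) = (2*u)/(11 + U) = 2*u/(11 + U))
l(-8, 2) + 3574 = 2*2/(11 - 8) + 3574 = 2*2/3 + 3574 = 2*2*(1/3) + 3574 = 4/3 + 3574 = 10726/3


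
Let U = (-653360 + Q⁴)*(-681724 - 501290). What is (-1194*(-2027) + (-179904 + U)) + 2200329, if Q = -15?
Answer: 713048383953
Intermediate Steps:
U = 713043943290 (U = (-653360 + (-15)⁴)*(-681724 - 501290) = (-653360 + 50625)*(-1183014) = -602735*(-1183014) = 713043943290)
(-1194*(-2027) + (-179904 + U)) + 2200329 = (-1194*(-2027) + (-179904 + 713043943290)) + 2200329 = (2420238 + 713043763386) + 2200329 = 713046183624 + 2200329 = 713048383953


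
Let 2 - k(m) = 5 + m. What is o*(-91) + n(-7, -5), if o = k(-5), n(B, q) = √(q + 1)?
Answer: -182 + 2*I ≈ -182.0 + 2.0*I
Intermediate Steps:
k(m) = -3 - m (k(m) = 2 - (5 + m) = 2 + (-5 - m) = -3 - m)
n(B, q) = √(1 + q)
o = 2 (o = -3 - 1*(-5) = -3 + 5 = 2)
o*(-91) + n(-7, -5) = 2*(-91) + √(1 - 5) = -182 + √(-4) = -182 + 2*I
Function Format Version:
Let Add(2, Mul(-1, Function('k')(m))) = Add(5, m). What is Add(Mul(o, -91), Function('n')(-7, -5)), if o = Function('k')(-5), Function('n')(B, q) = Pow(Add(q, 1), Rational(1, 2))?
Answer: Add(-182, Mul(2, I)) ≈ Add(-182.00, Mul(2.0000, I))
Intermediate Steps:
Function('k')(m) = Add(-3, Mul(-1, m)) (Function('k')(m) = Add(2, Mul(-1, Add(5, m))) = Add(2, Add(-5, Mul(-1, m))) = Add(-3, Mul(-1, m)))
Function('n')(B, q) = Pow(Add(1, q), Rational(1, 2))
o = 2 (o = Add(-3, Mul(-1, -5)) = Add(-3, 5) = 2)
Add(Mul(o, -91), Function('n')(-7, -5)) = Add(Mul(2, -91), Pow(Add(1, -5), Rational(1, 2))) = Add(-182, Pow(-4, Rational(1, 2))) = Add(-182, Mul(2, I))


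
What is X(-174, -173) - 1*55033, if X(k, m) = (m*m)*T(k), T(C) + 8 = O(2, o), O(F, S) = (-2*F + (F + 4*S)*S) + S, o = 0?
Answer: -414181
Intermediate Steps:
O(F, S) = S - 2*F + S*(F + 4*S) (O(F, S) = (-2*F + S*(F + 4*S)) + S = S - 2*F + S*(F + 4*S))
T(C) = -12 (T(C) = -8 + (0 - 2*2 + 4*0² + 2*0) = -8 + (0 - 4 + 4*0 + 0) = -8 + (0 - 4 + 0 + 0) = -8 - 4 = -12)
X(k, m) = -12*m² (X(k, m) = (m*m)*(-12) = m²*(-12) = -12*m²)
X(-174, -173) - 1*55033 = -12*(-173)² - 1*55033 = -12*29929 - 55033 = -359148 - 55033 = -414181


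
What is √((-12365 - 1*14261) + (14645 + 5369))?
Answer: 2*I*√1653 ≈ 81.314*I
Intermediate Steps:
√((-12365 - 1*14261) + (14645 + 5369)) = √((-12365 - 14261) + 20014) = √(-26626 + 20014) = √(-6612) = 2*I*√1653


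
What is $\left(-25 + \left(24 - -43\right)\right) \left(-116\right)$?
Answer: $-4872$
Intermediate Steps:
$\left(-25 + \left(24 - -43\right)\right) \left(-116\right) = \left(-25 + \left(24 + 43\right)\right) \left(-116\right) = \left(-25 + 67\right) \left(-116\right) = 42 \left(-116\right) = -4872$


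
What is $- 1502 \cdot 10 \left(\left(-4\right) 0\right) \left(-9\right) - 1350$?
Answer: $-1350$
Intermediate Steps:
$- 1502 \cdot 10 \left(\left(-4\right) 0\right) \left(-9\right) - 1350 = - 1502 \cdot 10 \cdot 0 \left(-9\right) - 1350 = - 1502 \cdot 0 \left(-9\right) - 1350 = \left(-1502\right) 0 - 1350 = 0 - 1350 = -1350$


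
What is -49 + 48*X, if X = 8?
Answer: 335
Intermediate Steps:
-49 + 48*X = -49 + 48*8 = -49 + 384 = 335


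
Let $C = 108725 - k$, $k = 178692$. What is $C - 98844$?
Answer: $-168811$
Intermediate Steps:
$C = -69967$ ($C = 108725 - 178692 = -69967$)
$C - 98844 = -69967 - 98844 = -168811$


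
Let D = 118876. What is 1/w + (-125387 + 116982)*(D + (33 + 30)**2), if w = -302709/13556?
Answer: -312550743131081/302709 ≈ -1.0325e+9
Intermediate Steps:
w = -302709/13556 (w = -302709*1/13556 = -302709/13556 ≈ -22.330)
1/w + (-125387 + 116982)*(D + (33 + 30)**2) = 1/(-302709/13556) + (-125387 + 116982)*(118876 + (33 + 30)**2) = -13556/302709 - 8405*(118876 + 63**2) = -13556/302709 - 8405*(118876 + 3969) = -13556/302709 - 8405*122845 = -13556/302709 - 1032512225 = -312550743131081/302709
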